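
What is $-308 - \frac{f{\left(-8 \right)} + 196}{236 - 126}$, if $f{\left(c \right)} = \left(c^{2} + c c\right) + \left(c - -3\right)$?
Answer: $- \frac{3109}{10} \approx -310.9$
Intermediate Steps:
$f{\left(c \right)} = 3 + c + 2 c^{2}$ ($f{\left(c \right)} = \left(c^{2} + c^{2}\right) + \left(c + 3\right) = 2 c^{2} + \left(3 + c\right) = 3 + c + 2 c^{2}$)
$-308 - \frac{f{\left(-8 \right)} + 196}{236 - 126} = -308 - \frac{\left(3 - 8 + 2 \left(-8\right)^{2}\right) + 196}{236 - 126} = -308 - \frac{\left(3 - 8 + 2 \cdot 64\right) + 196}{110} = -308 - \left(\left(3 - 8 + 128\right) + 196\right) \frac{1}{110} = -308 - \left(123 + 196\right) \frac{1}{110} = -308 - 319 \cdot \frac{1}{110} = -308 - \frac{29}{10} = - \frac{3109}{10}$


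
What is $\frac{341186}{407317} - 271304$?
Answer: $- \frac{110506390182}{407317} \approx -2.713 \cdot 10^{5}$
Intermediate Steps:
$\frac{341186}{407317} - 271304 = - \frac{110506390182}{407317}$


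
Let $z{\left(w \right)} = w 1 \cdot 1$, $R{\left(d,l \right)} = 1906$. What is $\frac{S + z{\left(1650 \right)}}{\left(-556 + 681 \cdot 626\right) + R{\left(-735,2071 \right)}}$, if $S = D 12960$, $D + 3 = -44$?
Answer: $- \frac{101245}{71276} \approx -1.4205$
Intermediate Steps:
$D = -47$ ($D = -3 - 44 = -47$)
$z{\left(w \right)} = w$ ($z{\left(w \right)} = w 1 = w$)
$S = -609120$ ($S = \left(-47\right) 12960 = -609120$)
$\frac{S + z{\left(1650 \right)}}{\left(-556 + 681 \cdot 626\right) + R{\left(-735,2071 \right)}} = \frac{-609120 + 1650}{\left(-556 + 681 \cdot 626\right) + 1906} = - \frac{607470}{\left(-556 + 426306\right) + 1906} = - \frac{607470}{425750 + 1906} = - \frac{607470}{427656} = \left(-607470\right) \frac{1}{427656} = - \frac{101245}{71276}$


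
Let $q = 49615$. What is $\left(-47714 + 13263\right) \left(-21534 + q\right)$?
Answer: $-967418531$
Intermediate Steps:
$\left(-47714 + 13263\right) \left(-21534 + q\right) = \left(-47714 + 13263\right) \left(-21534 + 49615\right) = \left(-34451\right) 28081 = -967418531$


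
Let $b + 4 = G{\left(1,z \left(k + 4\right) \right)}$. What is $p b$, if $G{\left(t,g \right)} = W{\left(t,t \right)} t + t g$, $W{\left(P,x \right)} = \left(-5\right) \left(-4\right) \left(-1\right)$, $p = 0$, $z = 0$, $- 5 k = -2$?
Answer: $0$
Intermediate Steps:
$k = \frac{2}{5}$ ($k = \left(- \frac{1}{5}\right) \left(-2\right) = \frac{2}{5} \approx 0.4$)
$W{\left(P,x \right)} = -20$ ($W{\left(P,x \right)} = 20 \left(-1\right) = -20$)
$G{\left(t,g \right)} = - 20 t + g t$ ($G{\left(t,g \right)} = - 20 t + t g = - 20 t + g t$)
$b = -24$ ($b = -4 + 1 \left(-20 + 0 \left(\frac{2}{5} + 4\right)\right) = -4 + 1 \left(-20 + 0 \cdot \frac{22}{5}\right) = -4 + 1 \left(-20 + 0\right) = -4 + 1 \left(-20\right) = -4 - 20 = -24$)
$p b = 0 \left(-24\right) = 0$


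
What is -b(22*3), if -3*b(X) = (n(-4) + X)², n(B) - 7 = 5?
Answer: 2028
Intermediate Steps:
n(B) = 12 (n(B) = 7 + 5 = 12)
b(X) = -(12 + X)²/3
-b(22*3) = -(-1)*(12 + 22*3)²/3 = -(-1)*(12 + 66)²/3 = -(-1)*78²/3 = -(-1)*6084/3 = -1*(-2028) = 2028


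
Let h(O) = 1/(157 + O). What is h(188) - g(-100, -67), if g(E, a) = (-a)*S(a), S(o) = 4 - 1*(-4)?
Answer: -184919/345 ≈ -536.00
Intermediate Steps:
S(o) = 8 (S(o) = 4 + 4 = 8)
g(E, a) = -8*a (g(E, a) = -a*8 = -8*a)
h(188) - g(-100, -67) = 1/(157 + 188) - (-8)*(-67) = 1/345 - 1*536 = 1/345 - 536 = -184919/345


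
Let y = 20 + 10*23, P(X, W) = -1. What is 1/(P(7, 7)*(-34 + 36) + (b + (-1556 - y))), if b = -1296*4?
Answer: -1/6992 ≈ -0.00014302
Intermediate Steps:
b = -5184
y = 250 (y = 20 + 230 = 250)
1/(P(7, 7)*(-34 + 36) + (b + (-1556 - y))) = 1/(-(-34 + 36) + (-5184 + (-1556 - 1*250))) = 1/(-1*2 + (-5184 + (-1556 - 250))) = 1/(-2 + (-5184 - 1806)) = 1/(-2 - 6990) = 1/(-6992) = -1/6992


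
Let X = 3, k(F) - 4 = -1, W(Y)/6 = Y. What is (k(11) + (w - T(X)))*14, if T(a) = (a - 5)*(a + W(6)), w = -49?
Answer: 448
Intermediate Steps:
W(Y) = 6*Y
k(F) = 3 (k(F) = 4 - 1 = 3)
T(a) = (-5 + a)*(36 + a) (T(a) = (a - 5)*(a + 6*6) = (-5 + a)*(a + 36) = (-5 + a)*(36 + a))
(k(11) + (w - T(X)))*14 = (3 + (-49 - (-180 + 3**2 + 31*3)))*14 = (3 + (-49 - (-180 + 9 + 93)))*14 = (3 + (-49 - 1*(-78)))*14 = (3 + (-49 + 78))*14 = (3 + 29)*14 = 32*14 = 448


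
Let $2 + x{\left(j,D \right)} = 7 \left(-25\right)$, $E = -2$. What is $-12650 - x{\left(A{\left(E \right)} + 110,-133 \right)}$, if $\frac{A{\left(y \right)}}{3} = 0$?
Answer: $-12473$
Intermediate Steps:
$A{\left(y \right)} = 0$ ($A{\left(y \right)} = 3 \cdot 0 = 0$)
$x{\left(j,D \right)} = -177$ ($x{\left(j,D \right)} = -2 + 7 \left(-25\right) = -2 - 175 = -177$)
$-12650 - x{\left(A{\left(E \right)} + 110,-133 \right)} = -12650 - -177 = -12650 + 177 = -12473$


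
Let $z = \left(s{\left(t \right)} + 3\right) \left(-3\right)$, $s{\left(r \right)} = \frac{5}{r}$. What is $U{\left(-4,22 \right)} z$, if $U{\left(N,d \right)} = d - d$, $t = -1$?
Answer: $0$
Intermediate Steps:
$z = 6$ ($z = \left(\frac{5}{-1} + 3\right) \left(-3\right) = \left(5 \left(-1\right) + 3\right) \left(-3\right) = \left(-5 + 3\right) \left(-3\right) = \left(-2\right) \left(-3\right) = 6$)
$U{\left(N,d \right)} = 0$
$U{\left(-4,22 \right)} z = 0 \cdot 6 = 0$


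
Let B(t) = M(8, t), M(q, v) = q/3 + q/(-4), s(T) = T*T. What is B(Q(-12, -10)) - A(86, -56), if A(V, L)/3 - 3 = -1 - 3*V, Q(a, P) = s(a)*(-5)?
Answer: 2306/3 ≈ 768.67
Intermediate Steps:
s(T) = T²
M(q, v) = q/12 (M(q, v) = q*(⅓) + q*(-¼) = q/3 - q/4 = q/12)
Q(a, P) = -5*a² (Q(a, P) = a²*(-5) = -5*a²)
B(t) = ⅔ (B(t) = (1/12)*8 = ⅔)
A(V, L) = 6 - 9*V (A(V, L) = 9 + 3*(-1 - 3*V) = 9 + (-3 - 9*V) = 6 - 9*V)
B(Q(-12, -10)) - A(86, -56) = ⅔ - (6 - 9*86) = ⅔ - (6 - 774) = ⅔ - 1*(-768) = ⅔ + 768 = 2306/3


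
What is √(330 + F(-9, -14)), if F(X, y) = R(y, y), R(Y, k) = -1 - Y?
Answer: 7*√7 ≈ 18.520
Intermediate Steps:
F(X, y) = -1 - y
√(330 + F(-9, -14)) = √(330 + (-1 - 1*(-14))) = √(330 + (-1 + 14)) = √(330 + 13) = √343 = 7*√7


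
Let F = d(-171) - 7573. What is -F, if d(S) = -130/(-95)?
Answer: 143861/19 ≈ 7571.6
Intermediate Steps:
d(S) = 26/19 (d(S) = -130*(-1/95) = 26/19)
F = -143861/19 (F = 26/19 - 7573 = -143861/19 ≈ -7571.6)
-F = -1*(-143861/19) = 143861/19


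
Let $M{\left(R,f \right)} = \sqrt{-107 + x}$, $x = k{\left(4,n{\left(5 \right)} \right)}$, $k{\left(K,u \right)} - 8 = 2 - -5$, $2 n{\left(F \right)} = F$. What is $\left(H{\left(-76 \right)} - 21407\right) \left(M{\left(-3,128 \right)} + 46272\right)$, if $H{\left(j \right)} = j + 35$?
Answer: $-992441856 - 42896 i \sqrt{23} \approx -9.9244 \cdot 10^{8} - 2.0572 \cdot 10^{5} i$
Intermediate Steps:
$n{\left(F \right)} = \frac{F}{2}$
$H{\left(j \right)} = 35 + j$
$k{\left(K,u \right)} = 15$ ($k{\left(K,u \right)} = 8 + \left(2 - -5\right) = 8 + \left(2 + 5\right) = 8 + 7 = 15$)
$x = 15$
$M{\left(R,f \right)} = 2 i \sqrt{23}$ ($M{\left(R,f \right)} = \sqrt{-107 + 15} = \sqrt{-92} = 2 i \sqrt{23}$)
$\left(H{\left(-76 \right)} - 21407\right) \left(M{\left(-3,128 \right)} + 46272\right) = \left(\left(35 - 76\right) - 21407\right) \left(2 i \sqrt{23} + 46272\right) = \left(-41 - 21407\right) \left(46272 + 2 i \sqrt{23}\right) = - 21448 \left(46272 + 2 i \sqrt{23}\right) = -992441856 - 42896 i \sqrt{23}$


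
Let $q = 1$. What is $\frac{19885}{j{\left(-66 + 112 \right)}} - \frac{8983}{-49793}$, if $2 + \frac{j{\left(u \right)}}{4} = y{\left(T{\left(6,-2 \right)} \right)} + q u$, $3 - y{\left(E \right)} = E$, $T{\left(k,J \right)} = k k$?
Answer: $\frac{990529057}{2190892} \approx 452.11$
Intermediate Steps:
$T{\left(k,J \right)} = k^{2}$
$y{\left(E \right)} = 3 - E$
$j{\left(u \right)} = -140 + 4 u$ ($j{\left(u \right)} = -8 + 4 \left(\left(3 - 6^{2}\right) + 1 u\right) = -8 + 4 \left(\left(3 - 36\right) + u\right) = -8 + 4 \left(-33 + u\right) = -8 + \left(-132 + 4 u\right) = -140 + 4 u$)
$\frac{19885}{j{\left(-66 + 112 \right)}} - \frac{8983}{-49793} = \frac{19885}{-140 + 4 \left(-66 + 112\right)} - \frac{8983}{-49793} = \frac{19885}{-140 + 4 \cdot 46} - - \frac{8983}{49793} = \frac{19885}{-140 + 184} + \frac{8983}{49793} = \frac{19885}{44} + \frac{8983}{49793} = \frac{990529057}{2190892}$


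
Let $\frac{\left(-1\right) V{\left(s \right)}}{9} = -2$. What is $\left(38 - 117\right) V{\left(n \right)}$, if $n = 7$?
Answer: $-1422$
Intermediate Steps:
$V{\left(s \right)} = 18$ ($V{\left(s \right)} = \left(-9\right) \left(-2\right) = 18$)
$\left(38 - 117\right) V{\left(n \right)} = \left(38 - 117\right) 18 = \left(-79\right) 18 = -1422$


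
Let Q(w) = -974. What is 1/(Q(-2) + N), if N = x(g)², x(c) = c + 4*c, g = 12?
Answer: 1/2626 ≈ 0.00038081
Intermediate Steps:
x(c) = 5*c
N = 3600 (N = (5*12)² = 60² = 3600)
1/(Q(-2) + N) = 1/(-974 + 3600) = 1/2626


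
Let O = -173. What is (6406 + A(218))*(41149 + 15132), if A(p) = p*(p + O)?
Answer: 912652696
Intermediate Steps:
A(p) = p*(-173 + p) (A(p) = p*(p - 173) = p*(-173 + p))
(6406 + A(218))*(41149 + 15132) = (6406 + 218*(-173 + 218))*(41149 + 15132) = (6406 + 218*45)*56281 = (6406 + 9810)*56281 = 16216*56281 = 912652696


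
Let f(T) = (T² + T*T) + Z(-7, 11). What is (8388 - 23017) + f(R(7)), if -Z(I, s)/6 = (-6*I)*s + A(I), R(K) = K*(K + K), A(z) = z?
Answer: 1849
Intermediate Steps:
R(K) = 2*K² (R(K) = K*(2*K) = 2*K²)
Z(I, s) = -6*I + 36*I*s (Z(I, s) = -6*((-6*I)*s + I) = -6*(-6*I*s + I) = -6*(I - 6*I*s) = -6*I + 36*I*s)
f(T) = -2730 + 2*T² (f(T) = (T² + T*T) + 6*(-7)*(-1 + 6*11) = (T² + T²) + 6*(-7)*(-1 + 66) = 2*T² + 6*(-7)*65 = 2*T² - 2730 = -2730 + 2*T²)
(8388 - 23017) + f(R(7)) = (8388 - 23017) + (-2730 + 2*(2*7²)²) = -14629 + (-2730 + 2*(2*49)²) = -14629 + (-2730 + 2*98²) = -14629 + (-2730 + 2*9604) = -14629 + (-2730 + 19208) = -14629 + 16478 = 1849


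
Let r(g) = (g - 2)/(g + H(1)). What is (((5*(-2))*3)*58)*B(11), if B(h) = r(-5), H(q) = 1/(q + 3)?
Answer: -48720/19 ≈ -2564.2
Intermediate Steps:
H(q) = 1/(3 + q)
r(g) = (-2 + g)/(¼ + g) (r(g) = (g - 2)/(g + 1/(3 + 1)) = (-2 + g)/(g + 1/4) = (-2 + g)/(g + ¼) = (-2 + g)/(¼ + g))
B(h) = 28/19 (B(h) = 4*(-2 - 5)/(1 + 4*(-5)) = 4*(-7)/(1 - 20) = 4*(-7)/(-19) = 4*(-1/19)*(-7) = 28/19)
(((5*(-2))*3)*58)*B(11) = (((5*(-2))*3)*58)*(28/19) = (-10*3*58)*(28/19) = -30*58*(28/19) = -1740*28/19 = -48720/19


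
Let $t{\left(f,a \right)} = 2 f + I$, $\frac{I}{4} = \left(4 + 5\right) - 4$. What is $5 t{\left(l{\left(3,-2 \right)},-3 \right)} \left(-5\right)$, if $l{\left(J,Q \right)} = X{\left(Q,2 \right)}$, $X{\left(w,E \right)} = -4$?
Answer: $-300$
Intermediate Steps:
$l{\left(J,Q \right)} = -4$
$I = 20$ ($I = 4 \left(\left(4 + 5\right) - 4\right) = 4 \left(9 - 4\right) = 4 \cdot 5 = 20$)
$t{\left(f,a \right)} = 20 + 2 f$ ($t{\left(f,a \right)} = 2 f + 20 = 20 + 2 f$)
$5 t{\left(l{\left(3,-2 \right)},-3 \right)} \left(-5\right) = 5 \left(20 + 2 \left(-4\right)\right) \left(-5\right) = 5 \left(20 - 8\right) \left(-5\right) = 5 \cdot 12 \left(-5\right) = 60 \left(-5\right) = -300$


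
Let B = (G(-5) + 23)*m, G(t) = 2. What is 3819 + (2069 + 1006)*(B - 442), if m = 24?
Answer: 489669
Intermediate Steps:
B = 600 (B = (2 + 23)*24 = 25*24 = 600)
3819 + (2069 + 1006)*(B - 442) = 3819 + (2069 + 1006)*(600 - 442) = 3819 + 3075*158 = 3819 + 485850 = 489669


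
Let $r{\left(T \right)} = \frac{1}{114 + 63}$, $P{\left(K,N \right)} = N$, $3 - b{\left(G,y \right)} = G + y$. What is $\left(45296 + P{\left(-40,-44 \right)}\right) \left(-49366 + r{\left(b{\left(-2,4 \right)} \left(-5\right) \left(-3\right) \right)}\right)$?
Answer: $- \frac{131800688604}{59} \approx -2.2339 \cdot 10^{9}$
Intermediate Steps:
$b{\left(G,y \right)} = 3 - G - y$ ($b{\left(G,y \right)} = 3 - \left(G + y\right) = 3 - G - y$)
$r{\left(T \right)} = \frac{1}{177}$
$\left(45296 + P{\left(-40,-44 \right)}\right) \left(-49366 + r{\left(b{\left(-2,4 \right)} \left(-5\right) \left(-3\right) \right)}\right) = \left(45296 - 44\right) \left(-49366 + \frac{1}{177}\right) = 45252 \left(- \frac{8737781}{177}\right) = - \frac{131800688604}{59}$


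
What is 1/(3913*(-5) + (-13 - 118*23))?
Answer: -1/22292 ≈ -4.4859e-5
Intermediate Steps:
1/(3913*(-5) + (-13 - 118*23)) = 1/(-19565 + (-13 - 2714)) = 1/(-19565 - 2727) = 1/(-22292) = -1/22292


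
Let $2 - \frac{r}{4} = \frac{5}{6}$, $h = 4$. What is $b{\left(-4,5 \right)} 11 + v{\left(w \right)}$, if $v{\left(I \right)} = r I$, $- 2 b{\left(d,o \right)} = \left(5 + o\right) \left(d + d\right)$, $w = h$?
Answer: $\frac{1376}{3} \approx 458.67$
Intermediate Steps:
$w = 4$
$r = \frac{14}{3}$ ($r = 8 - 4 \cdot \frac{5}{6} = 8 - 4 \cdot 5 \cdot \frac{1}{6} = 8 - \frac{10}{3} = \frac{14}{3} \approx 4.6667$)
$b{\left(d,o \right)} = - d \left(5 + o\right)$ ($b{\left(d,o \right)} = - \frac{\left(5 + o\right) \left(d + d\right)}{2} = - \frac{\left(5 + o\right) 2 d}{2} = - \frac{2 d \left(5 + o\right)}{2} = - d \left(5 + o\right)$)
$v{\left(I \right)} = \frac{14 I}{3}$
$b{\left(-4,5 \right)} 11 + v{\left(w \right)} = \left(-1\right) \left(-4\right) \left(5 + 5\right) 11 + \frac{14}{3} \cdot 4 = \left(-1\right) \left(-4\right) 10 \cdot 11 + \frac{56}{3} = 40 \cdot 11 + \frac{56}{3} = 440 + \frac{56}{3} = \frac{1376}{3}$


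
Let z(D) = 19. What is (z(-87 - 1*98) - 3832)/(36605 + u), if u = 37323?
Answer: -3813/73928 ≈ -0.051577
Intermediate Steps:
(z(-87 - 1*98) - 3832)/(36605 + u) = (19 - 3832)/(36605 + 37323) = -3813/73928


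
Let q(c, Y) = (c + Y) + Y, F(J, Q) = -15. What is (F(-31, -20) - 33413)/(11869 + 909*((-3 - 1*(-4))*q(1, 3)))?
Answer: -8357/4558 ≈ -1.8335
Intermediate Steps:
q(c, Y) = c + 2*Y (q(c, Y) = (Y + c) + Y = c + 2*Y)
(F(-31, -20) - 33413)/(11869 + 909*((-3 - 1*(-4))*q(1, 3))) = (-15 - 33413)/(11869 + 909*((-3 - 1*(-4))*(1 + 2*3))) = -33428/(11869 + 909*((-3 + 4)*(1 + 6))) = -33428/(11869 + 909*(1*7)) = -33428/(11869 + 909*7) = -33428/(11869 + 6363) = -33428/18232 = -33428*1/18232 = -8357/4558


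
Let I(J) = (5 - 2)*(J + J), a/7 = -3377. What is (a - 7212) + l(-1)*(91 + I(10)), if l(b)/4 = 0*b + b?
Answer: -31455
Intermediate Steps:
l(b) = 4*b (l(b) = 4*(0*b + b) = 4*(0 + b) = 4*b)
a = -23639 (a = 7*(-3377) = -23639)
I(J) = 6*J (I(J) = 3*(2*J) = 6*J)
(a - 7212) + l(-1)*(91 + I(10)) = (-23639 - 7212) + (4*(-1))*(91 + 6*10) = -30851 - 4*(91 + 60) = -30851 - 4*151 = -30851 - 604 = -31455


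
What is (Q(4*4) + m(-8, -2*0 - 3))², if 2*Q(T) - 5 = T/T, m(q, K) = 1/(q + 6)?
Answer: 25/4 ≈ 6.2500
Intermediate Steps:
m(q, K) = 1/(6 + q)
Q(T) = 3 (Q(T) = 5/2 + (T/T)/2 = 5/2 + (½)*1 = 5/2 + ½ = 3)
(Q(4*4) + m(-8, -2*0 - 3))² = (3 + 1/(6 - 8))² = (3 + 1/(-2))² = (3 - ½)² = (5/2)² = 25/4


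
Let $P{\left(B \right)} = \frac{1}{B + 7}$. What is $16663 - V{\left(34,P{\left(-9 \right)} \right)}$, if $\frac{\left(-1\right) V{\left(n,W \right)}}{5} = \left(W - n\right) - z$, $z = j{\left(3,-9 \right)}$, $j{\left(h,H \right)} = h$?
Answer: $\frac{32951}{2} \approx 16476.0$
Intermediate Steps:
$z = 3$
$P{\left(B \right)} = \frac{1}{7 + B}$
$V{\left(n,W \right)} = 15 - 5 W + 5 n$ ($V{\left(n,W \right)} = - 5 \left(\left(W - n\right) - 3\right) = - 5 \left(-3 + W - n\right) = 15 - 5 W + 5 n$)
$16663 - V{\left(34,P{\left(-9 \right)} \right)} = 16663 - \left(15 - \frac{5}{7 - 9} + 5 \cdot 34\right) = 16663 - \left(15 - \frac{5}{-2} + 170\right) = 16663 - \left(15 - - \frac{5}{2} + 170\right) = 16663 - \left(15 + \frac{5}{2} + 170\right) = 16663 - \frac{375}{2} = \frac{32951}{2}$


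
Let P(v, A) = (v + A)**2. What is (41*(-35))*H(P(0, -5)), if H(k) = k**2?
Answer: -896875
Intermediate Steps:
P(v, A) = (A + v)**2
(41*(-35))*H(P(0, -5)) = (41*(-35))*((-5 + 0)**2)**2 = -1435*((-5)**2)**2 = -1435*25**2 = -1435*625 = -896875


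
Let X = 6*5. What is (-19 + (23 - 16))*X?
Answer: -360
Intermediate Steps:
X = 30
(-19 + (23 - 16))*X = (-19 + (23 - 16))*30 = (-19 + 7)*30 = -12*30 = -360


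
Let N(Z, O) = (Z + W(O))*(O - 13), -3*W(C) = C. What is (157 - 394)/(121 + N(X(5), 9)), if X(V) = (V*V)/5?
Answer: -237/113 ≈ -2.0973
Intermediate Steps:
W(C) = -C/3
X(V) = V²/5 (X(V) = V²*(⅕) = V²/5)
N(Z, O) = (-13 + O)*(Z - O/3) (N(Z, O) = (Z - O/3)*(O - 13) = (Z - O/3)*(-13 + O) = (-13 + O)*(Z - O/3))
(157 - 394)/(121 + N(X(5), 9)) = (157 - 394)/(121 + (-13*5²/5 - ⅓*9² + (13/3)*9 + 9*((⅕)*5²))) = -237/(121 + (-13*25/5 - ⅓*81 + 39 + 9*((⅕)*25))) = -237/(121 + (-13*5 - 27 + 39 + 9*5)) = -237/(121 + (-65 - 27 + 39 + 45)) = -237/(121 - 8) = -237/113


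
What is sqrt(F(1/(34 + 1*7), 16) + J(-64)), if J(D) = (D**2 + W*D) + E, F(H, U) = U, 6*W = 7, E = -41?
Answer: sqrt(35967)/3 ≈ 63.217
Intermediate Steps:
W = 7/6 (W = (1/6)*7 = 7/6 ≈ 1.1667)
J(D) = -41 + D**2 + 7*D/6 (J(D) = (D**2 + 7*D/6) - 41 = -41 + D**2 + 7*D/6)
sqrt(F(1/(34 + 1*7), 16) + J(-64)) = sqrt(16 + (-41 + (-64)**2 + (7/6)*(-64))) = sqrt(16 + (-41 + 4096 - 224/3)) = sqrt(16 + 11941/3) = sqrt(11989/3) = sqrt(35967)/3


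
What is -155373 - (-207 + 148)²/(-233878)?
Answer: -36338323013/233878 ≈ -1.5537e+5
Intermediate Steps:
-155373 - (-207 + 148)²/(-233878) = -155373 - (-59)²*(-1)/233878 = -155373 - 3481*(-1)/233878 = -155373 - 1*(-3481/233878) = -155373 + 3481/233878 = -36338323013/233878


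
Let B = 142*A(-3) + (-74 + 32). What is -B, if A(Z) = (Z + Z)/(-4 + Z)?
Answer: -558/7 ≈ -79.714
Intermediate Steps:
A(Z) = 2*Z/(-4 + Z) (A(Z) = (2*Z)/(-4 + Z) = 2*Z/(-4 + Z))
B = 558/7 (B = 142*(2*(-3)/(-4 - 3)) + (-74 + 32) = 142*(2*(-3)/(-7)) - 42 = 142*(2*(-3)*(-1/7)) - 42 = 142*(6/7) - 42 = 852/7 - 42 = 558/7 ≈ 79.714)
-B = -1*558/7 = -558/7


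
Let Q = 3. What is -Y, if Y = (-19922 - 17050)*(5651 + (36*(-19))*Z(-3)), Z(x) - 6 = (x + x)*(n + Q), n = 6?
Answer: 1422793476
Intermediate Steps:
Z(x) = 6 + 18*x (Z(x) = 6 + (x + x)*(6 + 3) = 6 + (2*x)*9 = 6 + 18*x)
Y = -1422793476 (Y = (-19922 - 17050)*(5651 + (36*(-19))*(6 + 18*(-3))) = -36972*(5651 - 684*(6 - 54)) = -36972*(5651 - 684*(-48)) = -36972*(5651 + 32832) = -36972*38483 = -1422793476)
-Y = -1*(-1422793476) = 1422793476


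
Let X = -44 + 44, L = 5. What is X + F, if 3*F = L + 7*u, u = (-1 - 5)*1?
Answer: -37/3 ≈ -12.333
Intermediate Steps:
u = -6 (u = -6*1 = -6)
X = 0
F = -37/3 (F = (5 + 7*(-6))/3 = (5 - 42)/3 = (⅓)*(-37) = -37/3 ≈ -12.333)
X + F = 0 - 37/3 = -37/3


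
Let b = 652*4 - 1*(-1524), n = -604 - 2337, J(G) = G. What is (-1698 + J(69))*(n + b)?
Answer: -1940139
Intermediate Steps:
n = -2941
b = 4132 (b = 2608 + 1524 = 4132)
(-1698 + J(69))*(n + b) = (-1698 + 69)*(-2941 + 4132) = -1629*1191 = -1940139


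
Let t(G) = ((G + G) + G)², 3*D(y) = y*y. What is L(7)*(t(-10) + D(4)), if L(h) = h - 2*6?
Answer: -13580/3 ≈ -4526.7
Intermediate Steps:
D(y) = y²/3 (D(y) = (y*y)/3 = y²/3)
t(G) = 9*G² (t(G) = (2*G + G)² = (3*G)² = 9*G²)
L(h) = -12 + h (L(h) = h - 12 = -12 + h)
L(7)*(t(-10) + D(4)) = (-12 + 7)*(9*(-10)² + (⅓)*4²) = -5*(9*100 + (⅓)*16) = -5*(900 + 16/3) = -5*2716/3 = -13580/3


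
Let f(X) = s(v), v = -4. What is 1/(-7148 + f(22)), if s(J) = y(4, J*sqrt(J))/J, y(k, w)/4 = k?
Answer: -1/7152 ≈ -0.00013982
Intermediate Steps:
y(k, w) = 4*k
s(J) = 16/J (s(J) = (4*4)/J = 16/J)
f(X) = -4 (f(X) = 16/(-4) = 16*(-1/4) = -4)
1/(-7148 + f(22)) = 1/(-7148 - 4) = 1/(-7152) = -1/7152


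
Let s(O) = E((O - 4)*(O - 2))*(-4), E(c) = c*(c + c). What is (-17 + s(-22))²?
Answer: 9703380750625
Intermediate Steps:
E(c) = 2*c² (E(c) = c*(2*c) = 2*c²)
s(O) = -8*(-4 + O)²*(-2 + O)² (s(O) = (2*((O - 4)*(O - 2))²)*(-4) = (2*((-4 + O)*(-2 + O))²)*(-4) = (2*((-4 + O)²*(-2 + O)²))*(-4) = (2*(-4 + O)²*(-2 + O)²)*(-4) = -8*(-4 + O)²*(-2 + O)²)
(-17 + s(-22))² = (-17 - 8*(8 + (-22)² - 6*(-22))²)² = (-17 - 8*(8 + 484 + 132)²)² = (-17 - 8*624²)² = (-17 - 8*389376)² = (-17 - 3115008)² = (-3115025)² = 9703380750625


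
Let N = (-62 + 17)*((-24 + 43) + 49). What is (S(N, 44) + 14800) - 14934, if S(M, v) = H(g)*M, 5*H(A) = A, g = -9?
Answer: 5374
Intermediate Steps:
H(A) = A/5
N = -3060 (N = -45*(19 + 49) = -45*68 = -3060)
S(M, v) = -9*M/5 (S(M, v) = ((⅕)*(-9))*M = -9*M/5)
(S(N, 44) + 14800) - 14934 = (-9/5*(-3060) + 14800) - 14934 = (5508 + 14800) - 14934 = 20308 - 14934 = 5374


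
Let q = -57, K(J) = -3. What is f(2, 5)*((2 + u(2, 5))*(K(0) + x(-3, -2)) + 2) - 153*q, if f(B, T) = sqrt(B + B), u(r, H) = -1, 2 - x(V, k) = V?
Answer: 8729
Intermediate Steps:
x(V, k) = 2 - V
f(B, T) = sqrt(2)*sqrt(B) (f(B, T) = sqrt(2*B) = sqrt(2)*sqrt(B))
f(2, 5)*((2 + u(2, 5))*(K(0) + x(-3, -2)) + 2) - 153*q = (sqrt(2)*sqrt(2))*((2 - 1)*(-3 + (2 - 1*(-3))) + 2) - 153*(-57) = 2*(1*(-3 + (2 + 3)) + 2) + 8721 = 2*(1*(-3 + 5) + 2) + 8721 = 2*(1*2 + 2) + 8721 = 2*(2 + 2) + 8721 = 2*4 + 8721 = 8 + 8721 = 8729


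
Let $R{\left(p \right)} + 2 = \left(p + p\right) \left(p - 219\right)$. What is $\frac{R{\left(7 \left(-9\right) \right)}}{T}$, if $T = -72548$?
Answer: $- \frac{17765}{36274} \approx -0.48974$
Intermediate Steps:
$R{\left(p \right)} = -2 + 2 p \left(-219 + p\right)$ ($R{\left(p \right)} = -2 + \left(p + p\right) \left(p - 219\right) = -2 + 2 p \left(-219 + p\right)$)
$\frac{R{\left(7 \left(-9\right) \right)}}{T} = \frac{-2 - 438 \cdot 7 \left(-9\right) + 2 \left(7 \left(-9\right)\right)^{2}}{-72548} = \left(-2 - -27594 + 2 \left(-63\right)^{2}\right) \left(- \frac{1}{72548}\right) = \left(-2 + 27594 + 2 \cdot 3969\right) \left(- \frac{1}{72548}\right) = \left(-2 + 27594 + 7938\right) \left(- \frac{1}{72548}\right) = 35530 \left(- \frac{1}{72548}\right) = - \frac{17765}{36274}$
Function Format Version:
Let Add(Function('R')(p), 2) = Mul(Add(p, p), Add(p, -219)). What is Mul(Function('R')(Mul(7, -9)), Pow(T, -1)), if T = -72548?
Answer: Rational(-17765, 36274) ≈ -0.48974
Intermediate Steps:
Function('R')(p) = Add(-2, Mul(2, p, Add(-219, p))) (Function('R')(p) = Add(-2, Mul(Add(p, p), Add(p, -219))) = Add(-2, Mul(Mul(2, p), Add(-219, p))) = Add(-2, Mul(2, p, Add(-219, p))))
Mul(Function('R')(Mul(7, -9)), Pow(T, -1)) = Mul(Add(-2, Mul(-438, Mul(7, -9)), Mul(2, Pow(Mul(7, -9), 2))), Pow(-72548, -1)) = Mul(Add(-2, Mul(-438, -63), Mul(2, Pow(-63, 2))), Rational(-1, 72548)) = Mul(Add(-2, 27594, Mul(2, 3969)), Rational(-1, 72548)) = Mul(Add(-2, 27594, 7938), Rational(-1, 72548)) = Mul(35530, Rational(-1, 72548)) = Rational(-17765, 36274)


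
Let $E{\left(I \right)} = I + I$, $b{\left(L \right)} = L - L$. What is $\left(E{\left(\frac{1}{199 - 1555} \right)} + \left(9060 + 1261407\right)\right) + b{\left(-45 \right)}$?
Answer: $\frac{861376625}{678} \approx 1.2705 \cdot 10^{6}$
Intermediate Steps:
$b{\left(L \right)} = 0$
$E{\left(I \right)} = 2 I$
$\left(E{\left(\frac{1}{199 - 1555} \right)} + \left(9060 + 1261407\right)\right) + b{\left(-45 \right)} = \left(\frac{2}{199 - 1555} + \left(9060 + 1261407\right)\right) + 0 = \left(\frac{2}{-1356} + 1270467\right) + 0 = \left(2 \left(- \frac{1}{1356}\right) + 1270467\right) + 0 = \left(- \frac{1}{678} + 1270467\right) + 0 = \frac{861376625}{678} + 0 = \frac{861376625}{678}$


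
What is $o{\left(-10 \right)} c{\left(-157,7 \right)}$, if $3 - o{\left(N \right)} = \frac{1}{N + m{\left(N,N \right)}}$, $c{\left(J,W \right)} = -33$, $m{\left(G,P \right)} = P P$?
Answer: $- \frac{2959}{30} \approx -98.633$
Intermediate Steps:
$m{\left(G,P \right)} = P^{2}$
$o{\left(N \right)} = 3 - \frac{1}{N + N^{2}}$
$o{\left(-10 \right)} c{\left(-157,7 \right)} = \frac{-1 + 3 \left(-10\right) + 3 \left(-10\right)^{2}}{\left(-10\right) \left(1 - 10\right)} \left(-33\right) = - \frac{-1 - 30 + 3 \cdot 100}{10 \left(-9\right)} \left(-33\right) = \left(- \frac{1}{10}\right) \left(- \frac{1}{9}\right) \left(-1 - 30 + 300\right) \left(-33\right) = \left(- \frac{1}{10}\right) \left(- \frac{1}{9}\right) 269 \left(-33\right) = \frac{269}{90} \left(-33\right) = - \frac{2959}{30}$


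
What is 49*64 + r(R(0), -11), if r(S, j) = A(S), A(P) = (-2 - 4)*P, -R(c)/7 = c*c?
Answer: 3136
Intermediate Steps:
R(c) = -7*c² (R(c) = -7*c*c = -7*c²)
A(P) = -6*P
r(S, j) = -6*S
49*64 + r(R(0), -11) = 49*64 - (-42)*0² = 3136 - (-42)*0 = 3136 - 6*0 = 3136 + 0 = 3136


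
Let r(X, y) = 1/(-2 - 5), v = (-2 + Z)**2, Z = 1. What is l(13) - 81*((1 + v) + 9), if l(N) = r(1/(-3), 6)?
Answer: -6238/7 ≈ -891.14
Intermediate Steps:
v = 1 (v = (-2 + 1)**2 = (-1)**2 = 1)
r(X, y) = -1/7 (r(X, y) = 1/(-7) = -1/7)
l(N) = -1/7
l(13) - 81*((1 + v) + 9) = -1/7 - 81*((1 + 1) + 9) = -1/7 - 81*(2 + 9) = -1/7 - 81*11 = -1/7 - 891 = -6238/7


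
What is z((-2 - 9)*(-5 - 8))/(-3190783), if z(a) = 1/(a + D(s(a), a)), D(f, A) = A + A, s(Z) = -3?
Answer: -1/1368845907 ≈ -7.3054e-10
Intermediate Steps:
D(f, A) = 2*A
z(a) = 1/(3*a) (z(a) = 1/(a + 2*a) = 1/(3*a))
z((-2 - 9)*(-5 - 8))/(-3190783) = (1/(3*(((-2 - 9)*(-5 - 8)))))/(-3190783) = (1/(3*((-11*(-13)))))*(-1/3190783) = ((1/3)/143)*(-1/3190783) = ((1/3)*(1/143))*(-1/3190783) = (1/429)*(-1/3190783) = -1/1368845907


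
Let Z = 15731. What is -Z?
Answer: -15731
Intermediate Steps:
-Z = -1*15731 = -15731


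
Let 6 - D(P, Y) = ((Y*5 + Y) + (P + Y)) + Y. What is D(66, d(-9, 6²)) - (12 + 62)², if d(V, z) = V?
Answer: -5464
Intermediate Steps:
D(P, Y) = 6 - P - 8*Y (D(P, Y) = 6 - (((Y*5 + Y) + (P + Y)) + Y) = 6 - (((5*Y + Y) + (P + Y)) + Y) = 6 - ((6*Y + (P + Y)) + Y) = 6 - ((P + 7*Y) + Y) = 6 - (P + 8*Y) = 6 + (-P - 8*Y) = 6 - P - 8*Y)
D(66, d(-9, 6²)) - (12 + 62)² = (6 - 1*66 - 8*(-9)) - (12 + 62)² = (6 - 66 + 72) - 1*74² = 12 - 1*5476 = 12 - 5476 = -5464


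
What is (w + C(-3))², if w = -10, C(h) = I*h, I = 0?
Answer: 100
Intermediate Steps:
C(h) = 0 (C(h) = 0*h = 0)
(w + C(-3))² = (-10 + 0)² = (-10)² = 100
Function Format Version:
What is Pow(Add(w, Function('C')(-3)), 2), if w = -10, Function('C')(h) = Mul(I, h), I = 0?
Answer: 100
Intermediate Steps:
Function('C')(h) = 0 (Function('C')(h) = Mul(0, h) = 0)
Pow(Add(w, Function('C')(-3)), 2) = Pow(Add(-10, 0), 2) = Pow(-10, 2) = 100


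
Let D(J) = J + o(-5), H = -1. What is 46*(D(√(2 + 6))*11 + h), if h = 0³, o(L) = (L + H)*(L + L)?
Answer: 30360 + 1012*√2 ≈ 31791.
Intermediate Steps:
o(L) = 2*L*(-1 + L) (o(L) = (L - 1)*(L + L) = (-1 + L)*(2*L) = 2*L*(-1 + L))
h = 0
D(J) = 60 + J (D(J) = J + 2*(-5)*(-1 - 5) = J + 2*(-5)*(-6) = J + 60 = 60 + J)
46*(D(√(2 + 6))*11 + h) = 46*((60 + √(2 + 6))*11 + 0) = 46*((60 + √8)*11 + 0) = 46*((60 + 2*√2)*11 + 0) = 46*((660 + 22*√2) + 0) = 46*(660 + 22*√2) = 30360 + 1012*√2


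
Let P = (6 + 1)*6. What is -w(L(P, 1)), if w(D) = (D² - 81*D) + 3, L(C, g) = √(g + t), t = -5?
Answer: 1 + 162*I ≈ 1.0 + 162.0*I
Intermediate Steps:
P = 42 (P = 7*6 = 42)
L(C, g) = √(-5 + g) (L(C, g) = √(g - 5) = √(-5 + g))
w(D) = 3 + D² - 81*D
-w(L(P, 1)) = -(3 + (√(-5 + 1))² - 81*√(-5 + 1)) = -(3 + (√(-4))² - 162*I) = -(3 + (2*I)² - 162*I) = -(3 - 4 - 162*I) = -(-1 - 162*I) = 1 + 162*I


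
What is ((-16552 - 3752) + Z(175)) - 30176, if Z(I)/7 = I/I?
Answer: -50473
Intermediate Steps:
Z(I) = 7 (Z(I) = 7*(I/I) = 7*1 = 7)
((-16552 - 3752) + Z(175)) - 30176 = ((-16552 - 3752) + 7) - 30176 = (-20304 + 7) - 30176 = -20297 - 30176 = -50473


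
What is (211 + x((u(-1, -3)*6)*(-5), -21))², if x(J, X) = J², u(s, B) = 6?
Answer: 1063477321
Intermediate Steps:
(211 + x((u(-1, -3)*6)*(-5), -21))² = (211 + ((6*6)*(-5))²)² = (211 + (36*(-5))²)² = (211 + (-180)²)² = (211 + 32400)² = 32611² = 1063477321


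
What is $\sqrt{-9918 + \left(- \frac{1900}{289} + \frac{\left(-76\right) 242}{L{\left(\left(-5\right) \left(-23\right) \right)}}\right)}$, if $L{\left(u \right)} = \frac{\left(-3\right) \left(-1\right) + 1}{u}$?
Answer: $\frac{2 i \sqrt{38920683}}{17} \approx 733.96 i$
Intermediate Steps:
$L{\left(u \right)} = \frac{4}{u}$ ($L{\left(u \right)} = \frac{3 + 1}{u} = \frac{4}{u}$)
$\sqrt{-9918 + \left(- \frac{1900}{289} + \frac{\left(-76\right) 242}{L{\left(\left(-5\right) \left(-23\right) \right)}}\right)} = \sqrt{-9918 + \left(- \frac{1900}{289} + \frac{\left(-76\right) 242}{4 \frac{1}{\left(-5\right) \left(-23\right)}}\right)} = \sqrt{-9918 - \left(\frac{1900}{289} + \frac{18392}{4 \cdot \frac{1}{115}}\right)} = \sqrt{-9918 - \left(\frac{1900}{289} + \frac{18392}{\frac{4}{115}}\right)} = \sqrt{-9918 - \frac{152816430}{289}} = \sqrt{- \frac{155682732}{289}} = \frac{2 i \sqrt{38920683}}{17}$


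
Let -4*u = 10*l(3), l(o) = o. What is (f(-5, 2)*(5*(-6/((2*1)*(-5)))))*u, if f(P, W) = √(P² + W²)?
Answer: -45*√29/2 ≈ -121.17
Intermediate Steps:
u = -15/2 (u = -5*3/2 = -¼*30 = -15/2 ≈ -7.5000)
(f(-5, 2)*(5*(-6/((2*1)*(-5)))))*u = (√((-5)² + 2²)*(5*(-6/((2*1)*(-5)))))*(-15/2) = (√(25 + 4)*(5*(-6/(2*(-5)))))*(-15/2) = (√29*(5*(-6/(-10))))*(-15/2) = (√29*(5*(-6*(-⅒))))*(-15/2) = (√29*(5*(⅗)))*(-15/2) = (√29*3)*(-15/2) = (3*√29)*(-15/2) = -45*√29/2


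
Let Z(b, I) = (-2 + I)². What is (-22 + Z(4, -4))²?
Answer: 196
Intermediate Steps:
(-22 + Z(4, -4))² = (-22 + (-2 - 4)²)² = (-22 + (-6)²)² = (-22 + 36)² = 14² = 196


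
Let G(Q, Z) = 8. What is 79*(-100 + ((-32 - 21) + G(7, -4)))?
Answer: -11455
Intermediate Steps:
79*(-100 + ((-32 - 21) + G(7, -4))) = 79*(-100 + ((-32 - 21) + 8)) = 79*(-100 + (-53 + 8)) = 79*(-100 - 45) = 79*(-145) = -11455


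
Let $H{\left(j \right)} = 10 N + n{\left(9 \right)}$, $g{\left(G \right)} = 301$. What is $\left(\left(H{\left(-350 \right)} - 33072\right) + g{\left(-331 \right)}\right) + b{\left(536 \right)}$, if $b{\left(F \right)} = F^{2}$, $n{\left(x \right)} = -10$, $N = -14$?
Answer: $254375$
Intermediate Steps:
$H{\left(j \right)} = -150$ ($H{\left(j \right)} = 10 \left(-14\right) - 10 = -140 - 10 = -150$)
$\left(\left(H{\left(-350 \right)} - 33072\right) + g{\left(-331 \right)}\right) + b{\left(536 \right)} = \left(\left(-150 - 33072\right) + 301\right) + 536^{2} = \left(-33222 + 301\right) + 287296 = -32921 + 287296 = 254375$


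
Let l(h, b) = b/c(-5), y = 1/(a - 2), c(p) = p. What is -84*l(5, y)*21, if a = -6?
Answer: -441/10 ≈ -44.100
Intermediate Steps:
y = -⅛ (y = 1/(-6 - 2) = 1/(-8) = -⅛ ≈ -0.12500)
l(h, b) = -b/5 (l(h, b) = b/(-5) = b*(-⅕) = -b/5)
-84*l(5, y)*21 = -(-84)*(-1)/(5*8)*21 = -84*1/40*21 = -21/10*21 = -441/10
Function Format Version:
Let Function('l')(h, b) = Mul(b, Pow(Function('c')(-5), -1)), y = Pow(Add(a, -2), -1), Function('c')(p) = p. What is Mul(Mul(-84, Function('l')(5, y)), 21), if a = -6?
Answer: Rational(-441, 10) ≈ -44.100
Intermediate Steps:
y = Rational(-1, 8) (y = Pow(Add(-6, -2), -1) = Pow(-8, -1) = Rational(-1, 8) ≈ -0.12500)
Function('l')(h, b) = Mul(Rational(-1, 5), b) (Function('l')(h, b) = Mul(b, Pow(-5, -1)) = Mul(b, Rational(-1, 5)) = Mul(Rational(-1, 5), b))
Mul(Mul(-84, Function('l')(5, y)), 21) = Mul(Mul(-84, Mul(Rational(-1, 5), Rational(-1, 8))), 21) = Mul(Mul(-84, Rational(1, 40)), 21) = Mul(Rational(-21, 10), 21) = Rational(-441, 10)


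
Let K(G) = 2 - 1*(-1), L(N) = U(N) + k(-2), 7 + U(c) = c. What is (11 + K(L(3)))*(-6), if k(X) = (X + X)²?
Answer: -84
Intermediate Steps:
k(X) = 4*X² (k(X) = (2*X)² = 4*X²)
U(c) = -7 + c
L(N) = 9 + N (L(N) = (-7 + N) + 4*(-2)² = (-7 + N) + 4*4 = (-7 + N) + 16 = 9 + N)
K(G) = 3 (K(G) = 2 + 1 = 3)
(11 + K(L(3)))*(-6) = (11 + 3)*(-6) = 14*(-6) = -84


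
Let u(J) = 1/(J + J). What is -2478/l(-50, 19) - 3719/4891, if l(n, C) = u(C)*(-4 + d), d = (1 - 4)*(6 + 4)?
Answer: 230214839/83147 ≈ 2768.8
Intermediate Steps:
d = -30 (d = -3*10 = -30)
u(J) = 1/(2*J)
l(n, C) = -17/C (l(n, C) = (1/(2*C))*(-4 - 30) = (1/(2*C))*(-34) = -17/C)
-2478/l(-50, 19) - 3719/4891 = -2478/((-17/19)) - 3719/4891 = -2478/((-17*1/19)) - 3719*1/4891 = -2478/(-17/19) - 3719/4891 = -2478*(-19/17) - 3719/4891 = 47082/17 - 3719/4891 = 230214839/83147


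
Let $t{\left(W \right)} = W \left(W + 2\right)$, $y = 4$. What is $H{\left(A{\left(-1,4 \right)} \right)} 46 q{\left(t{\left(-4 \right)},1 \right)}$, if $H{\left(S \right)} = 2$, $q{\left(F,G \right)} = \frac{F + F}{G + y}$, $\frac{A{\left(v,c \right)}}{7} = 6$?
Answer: $\frac{1472}{5} \approx 294.4$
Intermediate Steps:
$A{\left(v,c \right)} = 42$ ($A{\left(v,c \right)} = 7 \cdot 6 = 42$)
$t{\left(W \right)} = W \left(2 + W\right)$
$q{\left(F,G \right)} = \frac{2 F}{4 + G}$ ($q{\left(F,G \right)} = \frac{F + F}{G + 4} = \frac{2 F}{4 + G}$)
$H{\left(A{\left(-1,4 \right)} \right)} 46 q{\left(t{\left(-4 \right)},1 \right)} = 2 \cdot 46 \frac{2 \left(- 4 \left(2 - 4\right)\right)}{4 + 1} = 92 \frac{2 \left(\left(-4\right) \left(-2\right)\right)}{5} = 92 \cdot 2 \cdot 8 \cdot \frac{1}{5} = 92 \cdot \frac{16}{5} = \frac{1472}{5}$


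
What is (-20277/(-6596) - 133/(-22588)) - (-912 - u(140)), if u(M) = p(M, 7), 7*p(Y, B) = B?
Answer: 8530448323/9311903 ≈ 916.08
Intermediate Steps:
p(Y, B) = B/7
u(M) = 1 (u(M) = (1/7)*7 = 1)
(-20277/(-6596) - 133/(-22588)) - (-912 - u(140)) = (-20277/(-6596) - 133/(-22588)) - (-912 - 1*1) = (-20277*(-1/6596) - 133*(-1/22588)) - (-912 - 1) = (20277/6596 + 133/22588) - 1*(-913) = 28680884/9311903 + 913 = 8530448323/9311903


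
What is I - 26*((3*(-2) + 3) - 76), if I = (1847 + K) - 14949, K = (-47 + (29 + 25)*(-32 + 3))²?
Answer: 2590721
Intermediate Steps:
K = 2601769 (K = (-47 + 54*(-29))² = (-47 - 1566)² = (-1613)² = 2601769)
I = 2588667 (I = (1847 + 2601769) - 14949 = 2603616 - 14949 = 2588667)
I - 26*((3*(-2) + 3) - 76) = 2588667 - 26*((3*(-2) + 3) - 76) = 2588667 - 26*((-6 + 3) - 76) = 2588667 - 26*(-3 - 76) = 2588667 - 26*(-79) = 2588667 - 1*(-2054) = 2588667 + 2054 = 2590721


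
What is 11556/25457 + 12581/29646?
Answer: 662863693/754698222 ≈ 0.87832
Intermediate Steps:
11556/25457 + 12581/29646 = 662863693/754698222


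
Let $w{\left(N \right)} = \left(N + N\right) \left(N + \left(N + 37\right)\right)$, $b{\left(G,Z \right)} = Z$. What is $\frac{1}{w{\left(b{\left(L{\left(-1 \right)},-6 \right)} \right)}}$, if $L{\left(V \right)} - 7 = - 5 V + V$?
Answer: $- \frac{1}{300} \approx -0.0033333$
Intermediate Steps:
$L{\left(V \right)} = 7 - 4 V$ ($L{\left(V \right)} = 7 + \left(- 5 V + V\right) = 7 - 4 V$)
$w{\left(N \right)} = 2 N \left(37 + 2 N\right)$ ($w{\left(N \right)} = 2 N \left(N + \left(37 + N\right)\right) = 2 N \left(37 + 2 N\right)$)
$\frac{1}{w{\left(b{\left(L{\left(-1 \right)},-6 \right)} \right)}} = \frac{1}{2 \left(-6\right) \left(37 + 2 \left(-6\right)\right)} = \frac{1}{2 \left(-6\right) \left(37 - 12\right)} = \frac{1}{2 \left(-6\right) 25} = \frac{1}{-300} = - \frac{1}{300}$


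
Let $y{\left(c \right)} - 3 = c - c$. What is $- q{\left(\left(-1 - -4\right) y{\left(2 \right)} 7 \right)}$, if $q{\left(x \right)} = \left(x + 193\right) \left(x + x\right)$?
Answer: $-32256$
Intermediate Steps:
$y{\left(c \right)} = 3$ ($y{\left(c \right)} = 3 + \left(c - c\right) = 3 + 0 = 3$)
$q{\left(x \right)} = 2 x \left(193 + x\right)$ ($q{\left(x \right)} = \left(193 + x\right) 2 x = 2 x \left(193 + x\right)$)
$- q{\left(\left(-1 - -4\right) y{\left(2 \right)} 7 \right)} = - 2 \left(-1 - -4\right) 3 \cdot 7 \left(193 + \left(-1 - -4\right) 3 \cdot 7\right) = - 2 \left(-1 + 4\right) 3 \cdot 7 \left(193 + \left(-1 + 4\right) 3 \cdot 7\right) = - 2 \cdot 3 \cdot 3 \cdot 7 \left(193 + 3 \cdot 3 \cdot 7\right) = - 2 \cdot 9 \cdot 7 \left(193 + 9 \cdot 7\right) = - 2 \cdot 63 \left(193 + 63\right) = - 2 \cdot 63 \cdot 256 = \left(-1\right) 32256 = -32256$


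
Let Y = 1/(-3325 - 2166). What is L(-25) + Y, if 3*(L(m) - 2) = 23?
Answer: 159236/16473 ≈ 9.6665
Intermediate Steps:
L(m) = 29/3 (L(m) = 2 + (1/3)*23 = 2 + 23/3 = 29/3)
Y = -1/5491 (Y = 1/(-5491) = -1/5491 ≈ -0.00018212)
L(-25) + Y = 29/3 - 1/5491 = 159236/16473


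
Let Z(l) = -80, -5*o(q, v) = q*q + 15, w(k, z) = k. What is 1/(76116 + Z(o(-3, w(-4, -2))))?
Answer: 1/76036 ≈ 1.3152e-5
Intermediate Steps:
o(q, v) = -3 - q²/5 (o(q, v) = -(q*q + 15)/5 = -(q² + 15)/5 = -(15 + q²)/5 = -3 - q²/5)
1/(76116 + Z(o(-3, w(-4, -2)))) = 1/(76116 - 80) = 1/76036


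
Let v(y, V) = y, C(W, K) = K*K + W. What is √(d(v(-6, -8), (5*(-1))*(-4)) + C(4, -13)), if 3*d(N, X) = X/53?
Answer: √4376793/159 ≈ 13.158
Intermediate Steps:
C(W, K) = W + K² (C(W, K) = K² + W = W + K²)
d(N, X) = X/159 (d(N, X) = (X/53)/3 = X/159)
√(d(v(-6, -8), (5*(-1))*(-4)) + C(4, -13)) = √(((5*(-1))*(-4))/159 + (4 + (-13)²)) = √((-5*(-4))/159 + (4 + 169)) = √((1/159)*20 + 173) = √(20/159 + 173) = √(27527/159) = √4376793/159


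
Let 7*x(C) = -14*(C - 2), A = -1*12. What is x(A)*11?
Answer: 308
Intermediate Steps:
A = -12
x(C) = 4 - 2*C (x(C) = (-14*(C - 2))/7 = (-14*(-2 + C))/7 = (28 - 14*C)/7 = 4 - 2*C)
x(A)*11 = (4 - 2*(-12))*11 = (4 + 24)*11 = 28*11 = 308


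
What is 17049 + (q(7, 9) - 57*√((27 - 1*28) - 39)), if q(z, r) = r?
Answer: 17058 - 114*I*√10 ≈ 17058.0 - 360.5*I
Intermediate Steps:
17049 + (q(7, 9) - 57*√((27 - 1*28) - 39)) = 17049 + (9 - 57*√((27 - 1*28) - 39)) = 17049 + (9 - 57*√((27 - 28) - 39)) = 17049 + (9 - 57*√(-1 - 39)) = 17049 + (9 - 114*I*√10) = 17058 - 114*I*√10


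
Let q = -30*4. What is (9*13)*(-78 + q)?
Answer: -23166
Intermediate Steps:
q = -120
(9*13)*(-78 + q) = (9*13)*(-78 - 120) = 117*(-198) = -23166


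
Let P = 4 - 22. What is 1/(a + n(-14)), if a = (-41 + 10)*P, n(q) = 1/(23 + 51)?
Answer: 74/41293 ≈ 0.0017921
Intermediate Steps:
n(q) = 1/74
P = -18
a = 558 (a = (-41 + 10)*(-18) = -31*(-18) = 558)
1/(a + n(-14)) = 1/(558 + 1/74) = 1/(41293/74) = 74/41293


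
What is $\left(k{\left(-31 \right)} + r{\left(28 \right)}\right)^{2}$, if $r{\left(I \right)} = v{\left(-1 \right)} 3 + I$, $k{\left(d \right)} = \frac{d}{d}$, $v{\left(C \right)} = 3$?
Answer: $1444$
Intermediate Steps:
$k{\left(d \right)} = 1$
$r{\left(I \right)} = 9 + I$ ($r{\left(I \right)} = 3 \cdot 3 + I = 9 + I$)
$\left(k{\left(-31 \right)} + r{\left(28 \right)}\right)^{2} = \left(1 + \left(9 + 28\right)\right)^{2} = \left(1 + 37\right)^{2} = 38^{2} = 1444$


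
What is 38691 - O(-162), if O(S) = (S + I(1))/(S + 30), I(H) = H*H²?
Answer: 5107051/132 ≈ 38690.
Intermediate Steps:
I(H) = H³
O(S) = (1 + S)/(30 + S) (O(S) = (S + 1³)/(S + 30) = (S + 1)/(30 + S) = (1 + S)/(30 + S))
38691 - O(-162) = 38691 - (1 - 162)/(30 - 162) = 38691 - (-161)/(-132) = 38691 - (-1)*(-161)/132 = 38691 - 1*161/132 = 38691 - 161/132 = 5107051/132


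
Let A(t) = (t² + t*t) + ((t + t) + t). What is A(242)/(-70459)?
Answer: -117854/70459 ≈ -1.6727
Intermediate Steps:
A(t) = 2*t² + 3*t (A(t) = (t² + t²) + (2*t + t) = 2*t² + 3*t)
A(242)/(-70459) = (242*(3 + 2*242))/(-70459) = (242*(3 + 484))*(-1/70459) = (242*487)*(-1/70459) = 117854*(-1/70459) = -117854/70459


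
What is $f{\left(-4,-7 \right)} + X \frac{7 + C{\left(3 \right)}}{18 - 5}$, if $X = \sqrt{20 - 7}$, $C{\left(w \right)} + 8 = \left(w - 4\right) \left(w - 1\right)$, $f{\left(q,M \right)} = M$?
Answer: $-7 - \frac{3 \sqrt{13}}{13} \approx -7.832$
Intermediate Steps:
$C{\left(w \right)} = -8 + \left(-1 + w\right) \left(-4 + w\right)$ ($C{\left(w \right)} = -8 + \left(w - 4\right) \left(w - 1\right) = -8 + \left(-4 + w\right) \left(-1 + w\right) = -8 + \left(-1 + w\right) \left(-4 + w\right)$)
$X = \sqrt{13}$ ($X = \sqrt{20 - 7} = \sqrt{13} \approx 3.6056$)
$f{\left(-4,-7 \right)} + X \frac{7 + C{\left(3 \right)}}{18 - 5} = -7 + \sqrt{13} \frac{7 - \left(19 - 9\right)}{18 - 5} = -7 + \sqrt{13} \frac{7 - 10}{13} = -7 + \sqrt{13} \left(7 - 10\right) \frac{1}{13} = -7 + \sqrt{13} \left(\left(-3\right) \frac{1}{13}\right) = -7 + \sqrt{13} \left(- \frac{3}{13}\right) = -7 - \frac{3 \sqrt{13}}{13}$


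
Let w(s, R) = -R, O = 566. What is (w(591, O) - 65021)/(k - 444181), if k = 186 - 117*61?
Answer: 65587/451132 ≈ 0.14538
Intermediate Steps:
k = -6951 (k = 186 - 7137 = -6951)
(w(591, O) - 65021)/(k - 444181) = (-1*566 - 65021)/(-6951 - 444181) = (-566 - 65021)/(-451132) = -65587*(-1/451132) = 65587/451132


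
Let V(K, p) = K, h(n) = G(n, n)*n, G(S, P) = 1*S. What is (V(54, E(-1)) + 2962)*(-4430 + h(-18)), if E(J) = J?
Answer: -12383696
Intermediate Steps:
G(S, P) = S
h(n) = n² (h(n) = n*n = n²)
(V(54, E(-1)) + 2962)*(-4430 + h(-18)) = (54 + 2962)*(-4430 + (-18)²) = 3016*(-4430 + 324) = 3016*(-4106) = -12383696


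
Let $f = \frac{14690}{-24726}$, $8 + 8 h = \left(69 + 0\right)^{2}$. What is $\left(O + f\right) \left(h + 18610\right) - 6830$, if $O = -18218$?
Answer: $- \frac{887293115193}{2536} \approx -3.4988 \cdot 10^{8}$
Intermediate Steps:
$h = \frac{4753}{8}$ ($h = -1 + \frac{\left(69 + 0\right)^{2}}{8} = -1 + \frac{69^{2}}{8} = -1 + \frac{1}{8} \cdot 4761 = -1 + \frac{4761}{8} = \frac{4753}{8} \approx 594.13$)
$f = - \frac{565}{951}$ ($f = 14690 \left(- \frac{1}{24726}\right) = - \frac{565}{951} \approx -0.59411$)
$\left(O + f\right) \left(h + 18610\right) - 6830 = \left(-18218 - \frac{565}{951}\right) \left(\frac{4753}{8} + 18610\right) - 6830 = \left(- \frac{17325883}{951}\right) \frac{153633}{8} - 6830 = - \frac{887275794313}{2536} - 6830 = - \frac{887293115193}{2536}$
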